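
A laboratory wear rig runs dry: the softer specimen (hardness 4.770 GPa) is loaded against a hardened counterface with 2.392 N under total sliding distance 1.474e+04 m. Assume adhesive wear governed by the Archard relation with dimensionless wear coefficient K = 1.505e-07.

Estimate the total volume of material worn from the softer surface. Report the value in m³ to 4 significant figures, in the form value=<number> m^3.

Every step holds full precision, and intermediate values are shown rounded. Rounded once at the end: 4 significant figures.
Convert: Hardness H = 4.770 GPa = 4.770e+09 Pa.
SI base units throughout: W = 2.392 N, H = 4.770e+09 Pa, K = 1.505e-07.
Archard relation: V = K·W·L/H = 1.505e-07 · 2.392 · 1.474e+04 / 4.770e+09 = 1.112e-12 m³.

value=1.112e-12 m^3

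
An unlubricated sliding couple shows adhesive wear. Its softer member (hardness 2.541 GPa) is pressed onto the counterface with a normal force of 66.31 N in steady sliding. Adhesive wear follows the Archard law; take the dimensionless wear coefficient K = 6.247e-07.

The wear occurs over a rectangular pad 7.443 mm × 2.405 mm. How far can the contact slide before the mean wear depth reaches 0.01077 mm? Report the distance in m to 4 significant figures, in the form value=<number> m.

value=1.183e+04 m

Each operation keeps full precision; intermediate values are shown rounded. Rounded once at the end to four significant digits.
Convert: Hardness H = 2.541 GPa = 2.541e+09 Pa.
Convert: Pad sides 7.443 mm × 2.405 mm = 0.007443 m × 0.002405 m. Contact area A = 0.007443 m × 0.002405 m = 1.790e-05 m².
Convert: Depth limit h_lim = 0.01077 mm = 1.077e-05 m.
In SI base units: W = 66.31 N, H = 2.541e+09 Pa, K = 6.247e-07.
Allowed volume V_lim = h_lim·A = 1.077e-05 · 1.790e-05 = 1.928e-10 m³.
Thus life L = V_lim·H/(K·W) = 1.928e-10 · 2.541e+09 / (6.247e-07 · 66.31) = 1.183e+04 m.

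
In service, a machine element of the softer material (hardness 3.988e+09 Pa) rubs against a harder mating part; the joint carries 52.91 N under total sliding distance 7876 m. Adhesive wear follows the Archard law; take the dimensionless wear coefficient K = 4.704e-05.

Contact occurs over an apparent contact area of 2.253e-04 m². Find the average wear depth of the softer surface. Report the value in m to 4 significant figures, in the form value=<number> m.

value=2.182e-05 m

All working math runs at full float precision. Shown intermediates are rounded; rounded just once: 4 significant figures.
Collected in SI base units: W = 52.91 N, H = 3.988e+09 Pa, K = 4.704e-05.
The Archard volume V = K·W·L/H = 4.704e-05 · 52.91 · 7876 / 3.988e+09 = 4.915e-09 m³.
Average depth h = V/A = 4.915e-09 / 2.253e-04 = 2.182e-05 m.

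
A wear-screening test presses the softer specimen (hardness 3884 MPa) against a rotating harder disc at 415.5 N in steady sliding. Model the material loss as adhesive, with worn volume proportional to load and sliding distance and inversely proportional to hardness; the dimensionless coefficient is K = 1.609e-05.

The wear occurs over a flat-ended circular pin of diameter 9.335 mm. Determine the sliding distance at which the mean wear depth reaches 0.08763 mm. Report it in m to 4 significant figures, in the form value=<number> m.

value=3484 m

The intermediates are shown rounded — all working math keeps full precision — one final rounding, at 4 significant digits.
Hardness H = 3884 MPa = 3.884e+09 Pa.
Pin diameter d = 9.335 mm = 0.009335 m. Contact area A = π·d²/4 = π·(0.009335 m)²/4 = 6.844e-05 m².
Depth limit h_lim = 0.08763 mm = 8.763e-05 m.
Collected in SI base units: W = 415.5 N, H = 3.884e+09 Pa, K = 1.609e-05.
Allowed volume V_lim = h_lim·A = 8.763e-05 · 6.844e-05 = 5.998e-09 m³.
Inverting, life L = V_lim·H/(K·W) = 5.998e-09 · 3.884e+09 / (1.609e-05 · 415.5) = 3484 m.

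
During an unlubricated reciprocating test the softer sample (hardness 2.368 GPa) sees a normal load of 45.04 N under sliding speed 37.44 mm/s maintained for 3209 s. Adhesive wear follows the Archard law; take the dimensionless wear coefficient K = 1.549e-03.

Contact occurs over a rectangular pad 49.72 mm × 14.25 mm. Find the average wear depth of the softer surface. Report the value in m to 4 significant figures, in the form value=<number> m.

Printed values are rounded, and all working math carries full float precision, and one last rounding: 4 significant figures.
Convert: Sliding speed v = 37.44 mm/s = 0.03744 m/s. Sliding distance L = v·t = 0.03744 m/s × 3209 s = 120.1 m.
Convert: Hardness H = 2.368 GPa = 2.368e+09 Pa.
Convert: Pad sides 49.72 mm × 14.25 mm = 0.04972 m × 0.01425 m. Contact area A = 0.04972 m × 0.01425 m = 7.085e-04 m².
SI base units throughout: W = 45.04 N, H = 2.368e+09 Pa, K = 1.549e-03.
Worn volume V = K·W·L/H = 1.549e-03 · 45.04 · 120.1 / 2.368e+09 = 3.540e-09 m³.
Wear depth h = V/A = 3.540e-09 / 7.085e-04 = 4.996e-06 m.

value=4.996e-06 m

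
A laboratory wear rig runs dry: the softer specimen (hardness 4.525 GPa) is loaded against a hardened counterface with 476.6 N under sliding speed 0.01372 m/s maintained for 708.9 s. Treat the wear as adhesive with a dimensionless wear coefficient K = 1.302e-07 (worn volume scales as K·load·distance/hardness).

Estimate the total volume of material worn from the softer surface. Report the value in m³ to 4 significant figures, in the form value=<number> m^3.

value=1.334e-13 m^3

Quoted intermediates are rounded. All working math maintains exact precision, and rounded just once to four significant figures.
Total distance L = v·t = 0.01372 m/s × 708.9 s = 9.726 m.
Hardness H = 4.525 GPa = 4.525e+09 Pa.
Working in SI base units: W = 476.6 N, H = 4.525e+09 Pa, K = 1.302e-07.
The Archard volume V = K·W·L/H = 1.302e-07 · 476.6 · 9.726 / 4.525e+09 = 1.334e-13 m³.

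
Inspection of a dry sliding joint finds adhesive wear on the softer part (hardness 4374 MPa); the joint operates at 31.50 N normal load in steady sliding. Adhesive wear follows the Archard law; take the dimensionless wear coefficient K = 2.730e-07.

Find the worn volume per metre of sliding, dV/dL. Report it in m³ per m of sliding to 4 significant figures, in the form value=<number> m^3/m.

The intermediates are displayed rounded; each operation carries full float precision, and a single final rounding to four significant figures.
Convert: Hardness H = 4374 MPa = 4.374e+09 Pa.
SI base units throughout: W = 31.50 N, H = 4.374e+09 Pa, K = 2.730e-07.
Rate of wear dV/dL = K·W/H: 2.730e-07 · 31.50 / 4.374e+09 = 1.966e-15 m³/m.

value=1.966e-15 m^3/m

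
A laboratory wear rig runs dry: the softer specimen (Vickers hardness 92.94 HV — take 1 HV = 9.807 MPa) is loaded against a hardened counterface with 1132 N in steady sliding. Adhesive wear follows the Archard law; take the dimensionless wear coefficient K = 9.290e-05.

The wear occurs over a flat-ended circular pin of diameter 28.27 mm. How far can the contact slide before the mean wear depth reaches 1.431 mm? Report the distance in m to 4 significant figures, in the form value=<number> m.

The computation runs at exact precision. Displayed values are rounded — rounded just once, at 4 significant figures.
Hardness H = 92.94 HV × 9.807 MPa/HV = 911.5 MPa = 9.115e+08 Pa.
Pin diameter d = 28.27 mm = 0.02827 m. Contact area A = π·d²/4 = π·(0.02827 m)²/4 = 6.277e-04 m².
Depth limit h_lim = 1.431 mm = 0.001431 m.
In SI base units, W = 1132 N, H = 9.115e+08 Pa, K = 9.290e-05.
At the depth limit, V_lim = h_lim·A = 0.001431 · 6.277e-04 = 8.982e-07 m³.
Inverting, life L = V_lim·H/(K·W) = 8.982e-07 · 9.115e+08 / (9.290e-05 · 1132) = 7785 m.

value=7785 m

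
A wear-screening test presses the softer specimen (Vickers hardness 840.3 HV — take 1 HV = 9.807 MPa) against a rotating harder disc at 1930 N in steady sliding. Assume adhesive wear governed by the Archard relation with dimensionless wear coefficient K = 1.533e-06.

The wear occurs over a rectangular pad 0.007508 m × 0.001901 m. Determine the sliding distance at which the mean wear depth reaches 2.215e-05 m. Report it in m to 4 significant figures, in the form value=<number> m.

value=880.5 m

Intermediate values are displayed rounded — the algebra holds exact precision, and a lone final rounding: 4 significant digits.
Convert: Hardness H = 840.3 HV × 9.807 MPa/HV = 8241 MPa = 8.241e+09 Pa.
Convert: Contact area A = 0.007508 m × 0.001901 m = 1.427e-05 m².
Restated in SI base units: W = 1930 N, H = 8.241e+09 Pa, K = 1.533e-06.
Volume at the limit: V_lim = h_lim·A = 2.215e-05 · 1.427e-05 = 3.161e-10 m³.
Inverting, life L = V_lim·H/(K·W) = 3.161e-10 · 8.241e+09 / (1.533e-06 · 1930) = 880.5 m.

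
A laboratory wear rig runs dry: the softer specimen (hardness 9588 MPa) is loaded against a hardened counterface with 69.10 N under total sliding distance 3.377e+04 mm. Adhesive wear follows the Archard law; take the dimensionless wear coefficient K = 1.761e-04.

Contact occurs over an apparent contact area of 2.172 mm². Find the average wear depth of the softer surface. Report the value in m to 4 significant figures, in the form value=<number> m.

value=1.973e-05 m

Each operation runs at exact precision — intermediate values are shown rounded; a lone final rounding, at four significant figures.
Convert: Total distance L = 3.377e+04 mm = 33.77 m.
Convert: Hardness H = 9588 MPa = 9.588e+09 Pa.
Convert: Contact area A = 2.172 mm² = 2.172e-06 m².
Expressed in SI base units: W = 69.10 N, H = 9.588e+09 Pa, K = 1.761e-04.
By Archard's law, V = K·W·L/H = 1.761e-04 · 69.10 · 33.77 / 9.588e+09 = 4.286e-11 m³.
Average depth h = V/A = 4.286e-11 / 2.172e-06 = 1.973e-05 m.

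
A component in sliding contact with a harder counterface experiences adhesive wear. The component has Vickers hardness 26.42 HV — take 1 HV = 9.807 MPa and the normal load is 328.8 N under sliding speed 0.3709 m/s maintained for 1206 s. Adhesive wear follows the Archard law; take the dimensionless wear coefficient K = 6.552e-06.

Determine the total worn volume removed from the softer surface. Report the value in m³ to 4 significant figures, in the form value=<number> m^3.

value=3.719e-09 m^3

All working math holds exact precision; intermediates are printed rounded, and a lone final rounding: four significant figures.
Convert: Path length L = v·t = 0.3709 m/s × 1206 s = 447.3 m.
Convert: Hardness H = 26.42 HV × 9.807 MPa/HV = 259.1 MPa = 2.591e+08 Pa.
As SI base values: W = 328.8 N, H = 2.591e+08 Pa, K = 6.552e-06.
Wear volume V = K·W·L/H = 6.552e-06 · 328.8 · 447.3 / 2.591e+08 = 3.719e-09 m³.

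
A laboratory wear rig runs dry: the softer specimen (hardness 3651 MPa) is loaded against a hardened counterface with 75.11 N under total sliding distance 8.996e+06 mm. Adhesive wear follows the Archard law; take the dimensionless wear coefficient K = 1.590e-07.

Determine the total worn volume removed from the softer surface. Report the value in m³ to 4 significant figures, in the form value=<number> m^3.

value=2.943e-11 m^3

The computation runs at exact precision, and intermediates appear rounded, and rounded just once: 4 significant figures.
The distance L = 8.996e+06 mm = 8996 m.
Hardness H = 3651 MPa = 3.651e+09 Pa.
In SI base units: W = 75.11 N, H = 3.651e+09 Pa, K = 1.590e-07.
Apply Archard: V = K·W·L/H = 1.590e-07 · 75.11 · 8996 / 3.651e+09 = 2.943e-11 m³.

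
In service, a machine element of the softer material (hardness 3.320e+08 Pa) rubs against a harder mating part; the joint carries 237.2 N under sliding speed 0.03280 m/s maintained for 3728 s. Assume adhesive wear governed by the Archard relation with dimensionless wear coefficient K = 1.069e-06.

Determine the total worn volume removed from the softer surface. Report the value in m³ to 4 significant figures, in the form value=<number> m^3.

value=9.339e-11 m^3

The intermediates are printed rounded, and each operation holds exact precision, and one last rounding: four significant digits.
Total distance L = v·t = 0.03280 m/s × 3728 s = 122.3 m.
SI base units throughout: W = 237.2 N, H = 3.320e+08 Pa, K = 1.069e-06.
Archard relation: V = K·W·L/H = 1.069e-06 · 237.2 · 122.3 / 3.320e+08 = 9.339e-11 m³.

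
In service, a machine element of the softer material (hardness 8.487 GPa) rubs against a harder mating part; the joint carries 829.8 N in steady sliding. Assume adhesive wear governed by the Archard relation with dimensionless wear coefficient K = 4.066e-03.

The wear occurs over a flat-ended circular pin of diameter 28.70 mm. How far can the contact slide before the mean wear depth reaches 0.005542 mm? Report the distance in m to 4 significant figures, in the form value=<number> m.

Intermediate values are displayed rounded. Each operation holds exact precision. Rounded just once: 4 significant digits.
Hardness H = 8.487 GPa = 8.487e+09 Pa.
Pin diameter d = 28.70 mm = 0.02870 m. Contact area A = π·d²/4 = π·(0.02870 m)²/4 = 6.469e-04 m².
Depth limit h_lim = 0.005542 mm = 5.542e-06 m.
Expressed in SI base units: W = 829.8 N, H = 8.487e+09 Pa, K = 4.066e-03.
Volume at the limit: V_lim = h_lim·A = 5.542e-06 · 6.469e-04 = 3.585e-09 m³.
Sliding life L = V_lim·H/(K·W) = 3.585e-09 · 8.487e+09 / (4.066e-03 · 829.8) = 9.018 m.

value=9.018 m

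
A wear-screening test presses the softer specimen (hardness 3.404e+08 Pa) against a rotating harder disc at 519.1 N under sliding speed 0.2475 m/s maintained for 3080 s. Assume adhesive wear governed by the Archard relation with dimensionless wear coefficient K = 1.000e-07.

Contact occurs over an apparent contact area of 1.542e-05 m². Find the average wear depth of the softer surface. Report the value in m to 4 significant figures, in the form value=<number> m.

All arithmetic holds full float precision, and the intermediates are shown rounded, and one last rounding, at four significant figures.
Distance covered L = v·t = 0.2475 m/s × 3080 s = 762.3 m.
As SI base values: W = 519.1 N, H = 3.404e+08 Pa, K = 1.000e-07.
By Archard's law, V = K·W·L/H = 1.000e-07 · 519.1 · 762.3 / 3.404e+08 = 1.162e-10 m³.
Wear depth h = V/A = 1.162e-10 / 1.542e-05 = 7.539e-06 m.

value=7.539e-06 m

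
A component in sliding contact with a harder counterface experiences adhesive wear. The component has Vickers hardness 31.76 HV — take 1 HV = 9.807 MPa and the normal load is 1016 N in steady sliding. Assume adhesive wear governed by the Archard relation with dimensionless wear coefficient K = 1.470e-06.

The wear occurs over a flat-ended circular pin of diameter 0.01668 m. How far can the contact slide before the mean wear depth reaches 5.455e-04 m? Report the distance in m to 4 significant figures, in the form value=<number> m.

value=2.486e+04 m

Intermediates are printed rounded. All arithmetic holds full float precision, and rounded just once to 4 significant figures.
Convert: Hardness H = 31.76 HV × 9.807 MPa/HV = 311.5 MPa = 3.115e+08 Pa.
Convert: Contact area A = π·d²/4 = π·(0.01668 m)²/4 = 2.185e-04 m².
In SI base units, W = 1016 N, H = 3.115e+08 Pa, K = 1.470e-06.
At the depth limit, V_lim = h_lim·A = 5.455e-04 · 2.185e-04 = 1.192e-07 m³.
Sliding life L = V_lim·H/(K·W) = 1.192e-07 · 3.115e+08 / (1.470e-06 · 1016) = 2.486e+04 m.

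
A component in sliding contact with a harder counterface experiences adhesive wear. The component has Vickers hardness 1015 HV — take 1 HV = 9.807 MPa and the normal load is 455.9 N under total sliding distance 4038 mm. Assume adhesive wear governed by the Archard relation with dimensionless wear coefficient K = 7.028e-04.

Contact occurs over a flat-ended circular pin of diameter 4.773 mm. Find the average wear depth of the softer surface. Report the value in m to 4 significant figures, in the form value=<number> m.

Intermediate values are printed rounded. The algebra runs at exact precision. Rounded just once, at 4 significant digits.
Convert: Total distance L = 4038 mm = 4.038 m.
Convert: Hardness H = 1015 HV × 9.807 MPa/HV = 9954 MPa = 9.954e+09 Pa.
Convert: Pin diameter d = 4.773 mm = 0.004773 m. Contact area A = π·d²/4 = π·(0.004773 m)²/4 = 1.789e-05 m².
Working in SI base units: W = 455.9 N, H = 9.954e+09 Pa, K = 7.028e-04.
Worn volume V = K·W·L/H = 7.028e-04 · 455.9 · 4.038 / 9.954e+09 = 1.300e-10 m³.
Mean wear depth h = V/A = 1.300e-10 / 1.789e-05 = 7.264e-06 m.

value=7.264e-06 m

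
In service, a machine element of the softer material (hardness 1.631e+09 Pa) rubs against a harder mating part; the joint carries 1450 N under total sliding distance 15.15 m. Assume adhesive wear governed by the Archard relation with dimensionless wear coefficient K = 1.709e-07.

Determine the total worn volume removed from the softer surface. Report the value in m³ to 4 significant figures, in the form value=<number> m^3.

Each operation holds full float precision. Intermediates are shown rounded; a single final rounding to 4 significant figures.
SI base units throughout: W = 1450 N, H = 1.631e+09 Pa, K = 1.709e-07.
Volume removed: V = K·W·L/H = 1.709e-07 · 1450 · 15.15 / 1.631e+09 = 2.302e-12 m³.

value=2.302e-12 m^3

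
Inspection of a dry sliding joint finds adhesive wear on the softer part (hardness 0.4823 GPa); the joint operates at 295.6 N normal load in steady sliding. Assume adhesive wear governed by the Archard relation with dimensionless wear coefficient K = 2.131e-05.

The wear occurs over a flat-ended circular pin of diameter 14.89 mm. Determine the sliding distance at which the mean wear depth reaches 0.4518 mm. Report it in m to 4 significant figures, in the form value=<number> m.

value=6024 m

Printed values are rounded; all arithmetic holds exact precision, and a lone final rounding, at 4 significant digits.
Hardness H = 0.4823 GPa = 4.823e+08 Pa.
Pin diameter d = 14.89 mm = 0.01489 m. Contact area A = π·d²/4 = π·(0.01489 m)²/4 = 1.741e-04 m².
Depth limit h_lim = 0.4518 mm = 4.518e-04 m.
In SI base units, W = 295.6 N, H = 4.823e+08 Pa, K = 2.131e-05.
Permissible volume V_lim = h_lim·A = 4.518e-04 · 1.741e-04 = 7.867e-08 m³.
Life L = V_lim·H/(K·W) = 7.867e-08 · 4.823e+08 / (2.131e-05 · 295.6) = 6024 m.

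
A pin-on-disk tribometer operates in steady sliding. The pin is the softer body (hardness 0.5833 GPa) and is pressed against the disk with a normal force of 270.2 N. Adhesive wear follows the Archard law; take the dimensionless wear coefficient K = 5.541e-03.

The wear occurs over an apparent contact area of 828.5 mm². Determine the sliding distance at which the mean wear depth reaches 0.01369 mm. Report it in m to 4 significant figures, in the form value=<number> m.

The intermediates are shown rounded — every step holds full precision, and one last rounding: four significant figures.
Hardness H = 0.5833 GPa = 5.833e+08 Pa.
Contact area A = 828.5 mm² = 8.285e-04 m².
Depth limit h_lim = 0.01369 mm = 1.369e-05 m.
In SI base units, W = 270.2 N, H = 5.833e+08 Pa, K = 5.541e-03.
Allowed volume V_lim = h_lim·A = 1.369e-05 · 8.285e-04 = 1.134e-08 m³.
Life L = V_lim·H/(K·W) = 1.134e-08 · 5.833e+08 / (5.541e-03 · 270.2) = 4.419 m.

value=4.419 m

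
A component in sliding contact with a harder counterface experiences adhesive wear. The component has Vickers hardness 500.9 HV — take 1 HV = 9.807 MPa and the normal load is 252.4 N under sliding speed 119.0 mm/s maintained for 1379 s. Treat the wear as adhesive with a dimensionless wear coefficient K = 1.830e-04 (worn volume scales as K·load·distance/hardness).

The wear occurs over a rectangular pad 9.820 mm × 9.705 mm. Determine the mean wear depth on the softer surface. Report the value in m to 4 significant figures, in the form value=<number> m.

value=1.619e-05 m

All working math runs at exact precision, and printed values are rounded, and rounded just once to 4 significant digits.
Sliding speed v = 119.0 mm/s = 0.1190 m/s. Sliding distance L = v·t = 0.1190 m/s × 1379 s = 164.1 m.
Hardness H = 500.9 HV × 9.807 MPa/HV = 4912 MPa = 4.912e+09 Pa.
Pad sides 9.820 mm × 9.705 mm = 0.009820 m × 0.009705 m. Contact area A = 0.009820 m × 0.009705 m = 9.530e-05 m².
In SI base units: W = 252.4 N, H = 4.912e+09 Pa, K = 1.830e-04.
Volume removed: V = K·W·L/H = 1.830e-04 · 252.4 · 164.1 / 4.912e+09 = 1.543e-09 m³.
Mean wear depth h = V/A = 1.543e-09 / 9.530e-05 = 1.619e-05 m.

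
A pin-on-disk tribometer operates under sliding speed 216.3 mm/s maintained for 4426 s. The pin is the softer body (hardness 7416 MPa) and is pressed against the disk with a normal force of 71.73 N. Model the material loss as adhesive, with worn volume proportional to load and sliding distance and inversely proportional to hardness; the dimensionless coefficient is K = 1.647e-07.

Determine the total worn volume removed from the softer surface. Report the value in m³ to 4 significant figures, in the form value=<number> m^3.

value=1.525e-12 m^3

All working math holds full float precision. Intermediates are shown rounded; a single final rounding, at 4 significant figures.
Convert: Sliding speed v = 216.3 mm/s = 0.2163 m/s. Distance L = v·t = 0.2163 m/s × 4426 s = 957.3 m.
Convert: Hardness H = 7416 MPa = 7.416e+09 Pa.
Collected in SI base units: W = 71.73 N, H = 7.416e+09 Pa, K = 1.647e-07.
Archard relation: V = K·W·L/H = 1.647e-07 · 71.73 · 957.3 / 7.416e+09 = 1.525e-12 m³.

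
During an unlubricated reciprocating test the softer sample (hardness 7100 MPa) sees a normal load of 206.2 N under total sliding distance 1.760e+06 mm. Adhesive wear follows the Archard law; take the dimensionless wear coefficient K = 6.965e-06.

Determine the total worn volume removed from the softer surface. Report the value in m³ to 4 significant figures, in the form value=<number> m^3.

Intermediate values are printed rounded, and the computation maintains exact precision, and rounded just once: four significant figures.
The distance L = 1.760e+06 mm = 1760 m.
Hardness H = 7100 MPa = 7.100e+09 Pa.
In SI base units, W = 206.2 N, H = 7.100e+09 Pa, K = 6.965e-06.
Worn volume V = K·W·L/H = 6.965e-06 · 206.2 · 1760 / 7.100e+09 = 3.560e-10 m³.

value=3.560e-10 m^3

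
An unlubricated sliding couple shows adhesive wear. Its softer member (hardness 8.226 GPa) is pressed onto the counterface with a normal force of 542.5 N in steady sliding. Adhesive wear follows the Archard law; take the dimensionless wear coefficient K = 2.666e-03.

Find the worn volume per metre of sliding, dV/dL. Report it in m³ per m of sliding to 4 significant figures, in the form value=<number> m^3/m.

Every step keeps exact precision; intermediates are displayed rounded — a single final rounding: 4 significant figures.
Convert: Hardness H = 8.226 GPa = 8.226e+09 Pa.
Restated in SI base units: W = 542.5 N, H = 8.226e+09 Pa, K = 2.666e-03.
The wear rate dV/dL = K·W/H: 2.666e-03 · 542.5 / 8.226e+09 = 1.758e-10 m³/m.

value=1.758e-10 m^3/m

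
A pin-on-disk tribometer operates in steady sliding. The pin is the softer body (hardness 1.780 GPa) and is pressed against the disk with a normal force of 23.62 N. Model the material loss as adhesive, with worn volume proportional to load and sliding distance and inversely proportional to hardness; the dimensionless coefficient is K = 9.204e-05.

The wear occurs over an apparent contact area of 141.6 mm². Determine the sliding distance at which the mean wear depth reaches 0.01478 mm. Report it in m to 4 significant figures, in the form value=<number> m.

value=1714 m

All arithmetic holds full float precision — intermediates appear rounded; one final rounding: 4 significant digits.
Hardness H = 1.780 GPa = 1.780e+09 Pa.
Contact area A = 141.6 mm² = 1.416e-04 m².
Depth limit h_lim = 0.01478 mm = 1.478e-05 m.
As SI base values: W = 23.62 N, H = 1.780e+09 Pa, K = 9.204e-05.
At the depth limit, V_lim = h_lim·A = 1.478e-05 · 1.416e-04 = 2.093e-09 m³.
Inverting, life L = V_lim·H/(K·W) = 2.093e-09 · 1.780e+09 / (9.204e-05 · 23.62) = 1714 m.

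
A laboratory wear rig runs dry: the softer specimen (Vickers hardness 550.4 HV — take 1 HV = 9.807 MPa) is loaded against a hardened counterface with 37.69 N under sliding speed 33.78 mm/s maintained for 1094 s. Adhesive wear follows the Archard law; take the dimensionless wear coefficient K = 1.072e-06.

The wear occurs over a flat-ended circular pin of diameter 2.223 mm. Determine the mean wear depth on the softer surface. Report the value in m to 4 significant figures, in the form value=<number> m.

Intermediate values appear rounded — all working math holds exact precision, and a single final rounding, at four significant figures.
Convert: Sliding speed v = 33.78 mm/s = 0.03378 m/s. Distance L = v·t = 0.03378 m/s × 1094 s = 36.96 m.
Convert: Hardness H = 550.4 HV × 9.807 MPa/HV = 5398 MPa = 5.398e+09 Pa.
Convert: Pin diameter d = 2.223 mm = 0.002223 m. Contact area A = π·d²/4 = π·(0.002223 m)²/4 = 3.881e-06 m².
As SI base values: W = 37.69 N, H = 5.398e+09 Pa, K = 1.072e-06.
Worn volume V = K·W·L/H = 1.072e-06 · 37.69 · 36.96 / 5.398e+09 = 2.766e-13 m³.
Wear depth h = V/A = 2.766e-13 / 3.881e-06 = 7.127e-08 m.

value=7.127e-08 m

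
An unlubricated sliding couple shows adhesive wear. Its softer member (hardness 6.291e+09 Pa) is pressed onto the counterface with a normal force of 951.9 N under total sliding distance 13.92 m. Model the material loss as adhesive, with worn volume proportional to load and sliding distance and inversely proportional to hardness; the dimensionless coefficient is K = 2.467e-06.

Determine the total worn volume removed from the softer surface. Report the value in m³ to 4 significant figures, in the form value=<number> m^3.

The intermediates are shown rounded; all working math keeps full float precision — a single final rounding, at four significant digits.
Working in SI base units: W = 951.9 N, H = 6.291e+09 Pa, K = 2.467e-06.
By Archard's law, V = K·W·L/H = 2.467e-06 · 951.9 · 13.92 / 6.291e+09 = 5.196e-12 m³.

value=5.196e-12 m^3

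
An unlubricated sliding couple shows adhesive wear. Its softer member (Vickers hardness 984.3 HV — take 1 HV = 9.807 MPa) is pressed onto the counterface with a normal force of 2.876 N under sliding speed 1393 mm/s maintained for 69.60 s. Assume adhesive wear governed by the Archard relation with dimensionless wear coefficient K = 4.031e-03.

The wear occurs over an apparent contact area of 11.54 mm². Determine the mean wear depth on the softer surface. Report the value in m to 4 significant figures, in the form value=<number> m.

value=1.009e-05 m

Quoted intermediates are rounded; the computation maintains full precision, and a lone final rounding, at 4 significant figures.
Convert: Sliding speed v = 1393 mm/s = 1.393 m/s. Total distance L = v·t = 1.393 m/s × 69.60 s = 96.95 m.
Convert: Hardness H = 984.3 HV × 9.807 MPa/HV = 9653 MPa = 9.653e+09 Pa.
Convert: Contact area A = 11.54 mm² = 1.154e-05 m².
Working in SI base units: W = 2.876 N, H = 9.653e+09 Pa, K = 4.031e-03.
Archard volume V = K·W·L/H = 4.031e-03 · 2.876 · 96.95 / 9.653e+09 = 1.164e-10 m³.
Mean depth h = V/A = 1.164e-10 / 1.154e-05 = 1.009e-05 m.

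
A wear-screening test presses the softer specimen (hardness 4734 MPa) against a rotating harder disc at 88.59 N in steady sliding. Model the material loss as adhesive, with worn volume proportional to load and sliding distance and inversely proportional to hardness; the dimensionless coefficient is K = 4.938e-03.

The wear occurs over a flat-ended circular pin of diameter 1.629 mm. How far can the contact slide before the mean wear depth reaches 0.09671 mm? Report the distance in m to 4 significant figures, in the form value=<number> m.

Intermediates are shown rounded, and all arithmetic holds full precision, and a lone final rounding: 4 significant figures.
Hardness H = 4734 MPa = 4.734e+09 Pa.
Pin diameter d = 1.629 mm = 0.001629 m. Contact area A = π·d²/4 = π·(0.001629 m)²/4 = 2.084e-06 m².
Depth limit h_lim = 0.09671 mm = 9.671e-05 m.
Working in SI base units: W = 88.59 N, H = 4.734e+09 Pa, K = 4.938e-03.
Volume at the limit: V_lim = h_lim·A = 9.671e-05 · 2.084e-06 = 2.016e-10 m³.
Sliding life L = V_lim·H/(K·W) = 2.016e-10 · 4.734e+09 / (4.938e-03 · 88.59) = 2.181 m.

value=2.181 m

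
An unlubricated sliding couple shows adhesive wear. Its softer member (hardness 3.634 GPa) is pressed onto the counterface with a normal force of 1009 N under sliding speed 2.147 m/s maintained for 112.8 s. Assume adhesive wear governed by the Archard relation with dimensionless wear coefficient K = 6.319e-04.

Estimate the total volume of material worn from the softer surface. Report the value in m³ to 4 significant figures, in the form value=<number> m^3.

value=4.249e-08 m^3

The computation holds full precision — intermediates are displayed rounded. Rounded just once, at 4 significant figures.
Path length L = v·t = 2.147 m/s × 112.8 s = 242.2 m.
Hardness H = 3.634 GPa = 3.634e+09 Pa.
In SI base units, W = 1009 N, H = 3.634e+09 Pa, K = 6.319e-04.
Archard volume V = K·W·L/H = 6.319e-04 · 1009 · 242.2 / 3.634e+09 = 4.249e-08 m³.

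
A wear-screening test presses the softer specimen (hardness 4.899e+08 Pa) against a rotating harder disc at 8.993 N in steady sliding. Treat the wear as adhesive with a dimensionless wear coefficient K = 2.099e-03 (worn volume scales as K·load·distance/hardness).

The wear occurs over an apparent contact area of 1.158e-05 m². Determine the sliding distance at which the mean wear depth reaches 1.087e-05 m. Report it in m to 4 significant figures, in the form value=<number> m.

Intermediates are displayed rounded. All working math keeps full precision. Rounded just once to four significant figures.
SI base units throughout: W = 8.993 N, H = 4.899e+08 Pa, K = 2.099e-03.
Allowed volume V_lim = h_lim·A = 1.087e-05 · 1.158e-05 = 1.259e-10 m³.
Inverting, life L = V_lim·H/(K·W) = 1.259e-10 · 4.899e+08 / (2.099e-03 · 8.993) = 3.267 m.

value=3.267 m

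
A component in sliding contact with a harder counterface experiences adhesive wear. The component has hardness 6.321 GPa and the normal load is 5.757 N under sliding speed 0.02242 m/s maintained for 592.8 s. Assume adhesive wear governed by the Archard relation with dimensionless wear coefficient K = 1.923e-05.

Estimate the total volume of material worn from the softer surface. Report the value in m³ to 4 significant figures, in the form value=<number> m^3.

Printed values are rounded, and all arithmetic carries full precision. Rounded once at the end: 4 significant digits.
Convert: Distance covered L = v·t = 0.02242 m/s × 592.8 s = 13.29 m.
Convert: Hardness H = 6.321 GPa = 6.321e+09 Pa.
Restated in SI base units: W = 5.757 N, H = 6.321e+09 Pa, K = 1.923e-05.
Volume removed: V = K·W·L/H = 1.923e-05 · 5.757 · 13.29 / 6.321e+09 = 2.328e-13 m³.

value=2.328e-13 m^3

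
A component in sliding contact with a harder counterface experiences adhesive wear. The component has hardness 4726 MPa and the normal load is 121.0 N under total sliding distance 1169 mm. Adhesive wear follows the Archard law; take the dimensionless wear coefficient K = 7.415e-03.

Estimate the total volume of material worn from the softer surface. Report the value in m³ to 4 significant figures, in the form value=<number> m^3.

value=2.219e-10 m^3

Printed values are rounded; each operation keeps exact precision — one last rounding, at four significant figures.
Convert: Distance L = 1169 mm = 1.169 m.
Convert: Hardness H = 4726 MPa = 4.726e+09 Pa.
Restated in SI base units: W = 121.0 N, H = 4.726e+09 Pa, K = 7.415e-03.
Archard relation: V = K·W·L/H = 7.415e-03 · 121.0 · 1.169 / 4.726e+09 = 2.219e-10 m³.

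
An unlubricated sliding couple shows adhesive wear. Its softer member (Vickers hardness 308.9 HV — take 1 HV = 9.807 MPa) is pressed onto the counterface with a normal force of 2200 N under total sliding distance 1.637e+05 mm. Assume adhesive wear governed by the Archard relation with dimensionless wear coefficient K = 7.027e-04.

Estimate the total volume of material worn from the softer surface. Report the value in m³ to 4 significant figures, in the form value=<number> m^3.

The algebra carries full float precision; intermediate values are shown rounded — one final rounding: four significant figures.
Convert: The distance L = 1.637e+05 mm = 163.7 m.
Convert: Hardness H = 308.9 HV × 9.807 MPa/HV = 3029 MPa = 3.029e+09 Pa.
Working in SI base units: W = 2200 N, H = 3.029e+09 Pa, K = 7.027e-04.
Volume removed: V = K·W·L/H = 7.027e-04 · 2200 · 163.7 / 3.029e+09 = 8.354e-08 m³.

value=8.354e-08 m^3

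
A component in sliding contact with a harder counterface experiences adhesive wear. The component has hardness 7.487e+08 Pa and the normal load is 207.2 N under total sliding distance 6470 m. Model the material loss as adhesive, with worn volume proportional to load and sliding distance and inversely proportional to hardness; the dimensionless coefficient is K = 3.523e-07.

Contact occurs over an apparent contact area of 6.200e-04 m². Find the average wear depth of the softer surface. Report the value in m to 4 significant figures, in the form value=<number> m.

Each operation runs at full float precision — intermediates are printed rounded — rounded once at the end to four significant digits.
SI base units throughout: W = 207.2 N, H = 7.487e+08 Pa, K = 3.523e-07.
The Archard volume V = K·W·L/H = 3.523e-07 · 207.2 · 6470 / 7.487e+08 = 6.308e-10 m³.
Mean depth h = V/A = 6.308e-10 / 6.200e-04 = 1.017e-06 m.

value=1.017e-06 m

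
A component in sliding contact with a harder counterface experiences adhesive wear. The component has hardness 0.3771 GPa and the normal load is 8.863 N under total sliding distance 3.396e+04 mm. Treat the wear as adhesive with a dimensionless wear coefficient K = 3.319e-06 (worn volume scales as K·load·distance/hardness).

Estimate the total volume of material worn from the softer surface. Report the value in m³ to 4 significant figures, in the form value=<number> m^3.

value=2.649e-12 m^3

Every step keeps exact precision, and the intermediates are displayed rounded; rounded once at the end to 4 significant digits.
Convert: Sliding distance L = 3.396e+04 mm = 33.96 m.
Convert: Hardness H = 0.3771 GPa = 3.771e+08 Pa.
SI base units throughout: W = 8.863 N, H = 3.771e+08 Pa, K = 3.319e-06.
Wear volume V = K·W·L/H = 3.319e-06 · 8.863 · 33.96 / 3.771e+08 = 2.649e-12 m³.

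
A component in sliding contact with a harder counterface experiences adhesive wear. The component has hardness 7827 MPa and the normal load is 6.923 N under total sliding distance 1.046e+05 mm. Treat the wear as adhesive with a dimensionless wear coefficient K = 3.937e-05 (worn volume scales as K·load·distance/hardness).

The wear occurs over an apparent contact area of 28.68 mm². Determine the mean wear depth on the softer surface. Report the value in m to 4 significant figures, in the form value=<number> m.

value=1.270e-07 m

Intermediates are displayed rounded, and the algebra holds exact precision, and a lone final rounding: four significant figures.
Convert: Total distance L = 1.046e+05 mm = 104.6 m.
Convert: Hardness H = 7827 MPa = 7.827e+09 Pa.
Convert: Contact area A = 28.68 mm² = 2.868e-05 m².
In SI base units, W = 6.923 N, H = 7.827e+09 Pa, K = 3.937e-05.
By Archard's law, V = K·W·L/H = 3.937e-05 · 6.923 · 104.6 / 7.827e+09 = 3.642e-12 m³.
Average depth h = V/A = 3.642e-12 / 2.868e-05 = 1.270e-07 m.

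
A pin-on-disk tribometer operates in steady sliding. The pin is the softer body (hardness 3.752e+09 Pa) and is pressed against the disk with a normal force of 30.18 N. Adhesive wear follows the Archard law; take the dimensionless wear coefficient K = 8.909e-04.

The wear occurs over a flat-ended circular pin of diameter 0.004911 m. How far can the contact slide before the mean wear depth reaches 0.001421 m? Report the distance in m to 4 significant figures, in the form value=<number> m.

value=3756 m

Intermediate values appear rounded. The algebra runs at exact precision; rounded just once to 4 significant figures.
Contact area A = π·d²/4 = π·(0.004911 m)²/4 = 1.894e-05 m².
SI base units throughout: W = 30.18 N, H = 3.752e+09 Pa, K = 8.909e-04.
At the depth limit, V_lim = h_lim·A = 0.001421 · 1.894e-05 = 2.692e-08 m³.
Thus life L = V_lim·H/(K·W) = 2.692e-08 · 3.752e+09 / (8.909e-04 · 30.18) = 3756 m.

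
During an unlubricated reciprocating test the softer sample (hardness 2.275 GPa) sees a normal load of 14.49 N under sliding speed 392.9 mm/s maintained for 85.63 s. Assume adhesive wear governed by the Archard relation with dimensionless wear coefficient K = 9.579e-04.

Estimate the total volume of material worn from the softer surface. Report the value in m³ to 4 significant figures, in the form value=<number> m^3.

Printed values are rounded. The algebra maintains exact precision. Rounded just once to 4 significant figures.
Convert: Sliding speed v = 392.9 mm/s = 0.3929 m/s. Distance L = v·t = 0.3929 m/s × 85.63 s = 33.64 m.
Convert: Hardness H = 2.275 GPa = 2.275e+09 Pa.
Working in SI base units: W = 14.49 N, H = 2.275e+09 Pa, K = 9.579e-04.
Wear volume V = K·W·L/H = 9.579e-04 · 14.49 · 33.64 / 2.275e+09 = 2.053e-10 m³.

value=2.053e-10 m^3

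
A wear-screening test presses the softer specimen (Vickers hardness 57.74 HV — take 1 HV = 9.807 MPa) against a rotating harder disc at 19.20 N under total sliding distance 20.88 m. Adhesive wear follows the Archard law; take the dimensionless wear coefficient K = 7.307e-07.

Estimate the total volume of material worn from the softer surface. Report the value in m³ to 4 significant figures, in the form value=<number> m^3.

value=5.173e-13 m^3

All working math holds exact precision — displayed values are rounded, and one last rounding, at four significant digits.
Convert: Hardness H = 57.74 HV × 9.807 MPa/HV = 566.3 MPa = 5.663e+08 Pa.
As SI base values: W = 19.20 N, H = 5.663e+08 Pa, K = 7.307e-07.
Archard relation: V = K·W·L/H = 7.307e-07 · 19.20 · 20.88 / 5.663e+08 = 5.173e-13 m³.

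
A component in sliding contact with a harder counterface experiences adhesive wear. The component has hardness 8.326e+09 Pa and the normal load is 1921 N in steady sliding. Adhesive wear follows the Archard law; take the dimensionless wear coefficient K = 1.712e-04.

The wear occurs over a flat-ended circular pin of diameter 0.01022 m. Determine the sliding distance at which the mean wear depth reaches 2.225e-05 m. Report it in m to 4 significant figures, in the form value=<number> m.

value=46.21 m

Intermediates appear rounded, and all working math runs at full precision. Rounded just once to 4 significant figures.
Convert: Contact area A = π·d²/4 = π·(0.01022 m)²/4 = 8.203e-05 m².
As SI base values: W = 1921 N, H = 8.326e+09 Pa, K = 1.712e-04.
Allowed volume V_lim = h_lim·A = 2.225e-05 · 8.203e-05 = 1.825e-09 m³.
Life L = V_lim·H/(K·W) = 1.825e-09 · 8.326e+09 / (1.712e-04 · 1921) = 46.21 m.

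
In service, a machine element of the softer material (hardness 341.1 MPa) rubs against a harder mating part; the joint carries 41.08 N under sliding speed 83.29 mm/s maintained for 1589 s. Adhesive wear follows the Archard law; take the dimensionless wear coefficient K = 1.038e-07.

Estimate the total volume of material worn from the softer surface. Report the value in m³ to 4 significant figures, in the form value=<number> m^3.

value=1.654e-12 m^3

Printed values are rounded; the computation maintains full precision, and a single final rounding to 4 significant figures.
Sliding speed v = 83.29 mm/s = 0.08329 m/s. The distance L = v·t = 0.08329 m/s × 1589 s = 132.3 m.
Hardness H = 341.1 MPa = 3.411e+08 Pa.
SI base units throughout: W = 41.08 N, H = 3.411e+08 Pa, K = 1.038e-07.
Wear volume V = K·W·L/H = 1.038e-07 · 41.08 · 132.3 / 3.411e+08 = 1.654e-12 m³.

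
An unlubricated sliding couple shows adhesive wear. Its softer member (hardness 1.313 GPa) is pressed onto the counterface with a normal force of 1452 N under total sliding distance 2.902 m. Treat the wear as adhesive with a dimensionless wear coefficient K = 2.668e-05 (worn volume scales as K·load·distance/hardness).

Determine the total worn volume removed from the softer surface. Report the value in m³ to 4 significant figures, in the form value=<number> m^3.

All arithmetic runs at exact precision; displayed values are rounded. Rounded just once, at 4 significant figures.
Hardness H = 1.313 GPa = 1.313e+09 Pa.
Collected in SI base units: W = 1452 N, H = 1.313e+09 Pa, K = 2.668e-05.
Wear volume V = K·W·L/H = 2.668e-05 · 1452 · 2.902 / 1.313e+09 = 8.562e-11 m³.

value=8.562e-11 m^3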